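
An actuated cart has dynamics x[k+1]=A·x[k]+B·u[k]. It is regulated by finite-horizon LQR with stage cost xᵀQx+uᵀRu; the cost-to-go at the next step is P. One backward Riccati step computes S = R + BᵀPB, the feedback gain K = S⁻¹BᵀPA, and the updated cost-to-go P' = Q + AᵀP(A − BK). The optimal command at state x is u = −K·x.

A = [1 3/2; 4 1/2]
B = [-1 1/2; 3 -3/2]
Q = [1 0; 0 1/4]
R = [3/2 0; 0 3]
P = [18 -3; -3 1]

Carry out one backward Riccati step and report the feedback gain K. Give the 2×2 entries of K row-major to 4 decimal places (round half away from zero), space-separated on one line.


-0.0576 -0.7194 0.0144 0.1799

BᵀP = [-27.0000 6.0000; 13.5000 -3.0000]
S = R + BᵀPB = [3/2 0; 0 3] + [45.0000 -22.5000; -22.5000 11.2500] = [46.5000 -22.5000; -22.5000 14.2500]
BᵀPA = [-3.0000 -37.5000; 1.5000 18.7500]
K = S⁻¹·BᵀPA = [-0.0576 -0.7194; 0.0144 0.1799]
A−BK = [0.9353 0.6906; 4.1942 2.9281]
AᵀP(A−BK) = [9.8058 7.0719; 7.0719 5.8993]
P' = Q + AᵀP(A−BK) = [10.8058 7.0719; 7.0719 6.1493]
tr(P') = 16.9550


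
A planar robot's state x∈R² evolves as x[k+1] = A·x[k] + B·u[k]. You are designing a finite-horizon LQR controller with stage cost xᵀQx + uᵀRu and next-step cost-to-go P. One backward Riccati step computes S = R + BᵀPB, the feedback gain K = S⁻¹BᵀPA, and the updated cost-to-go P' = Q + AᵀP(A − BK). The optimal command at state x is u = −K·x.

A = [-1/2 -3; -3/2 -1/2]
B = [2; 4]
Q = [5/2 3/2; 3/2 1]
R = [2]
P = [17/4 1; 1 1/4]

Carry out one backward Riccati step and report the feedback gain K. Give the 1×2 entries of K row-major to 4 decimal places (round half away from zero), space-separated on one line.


-0.2756 -1.0000

BᵀP = [12.5000 3.0000]
S = R + BᵀPB = [2] + [37.0000] = [39.0000]
BᵀPA = [-10.7500 -39.0000]
K = S⁻¹·BᵀPA = [-0.2756 -1.0000]
A−BK = [0.0513 -1.0000; -0.3974 3.5000]
AᵀP(A−BK) = [0.1619 0.5625; 0.5625 2.3125]
P' = Q + AᵀP(A−BK) = [2.6619 2.0625; 2.0625 3.3125]
tr(P') = 5.9744


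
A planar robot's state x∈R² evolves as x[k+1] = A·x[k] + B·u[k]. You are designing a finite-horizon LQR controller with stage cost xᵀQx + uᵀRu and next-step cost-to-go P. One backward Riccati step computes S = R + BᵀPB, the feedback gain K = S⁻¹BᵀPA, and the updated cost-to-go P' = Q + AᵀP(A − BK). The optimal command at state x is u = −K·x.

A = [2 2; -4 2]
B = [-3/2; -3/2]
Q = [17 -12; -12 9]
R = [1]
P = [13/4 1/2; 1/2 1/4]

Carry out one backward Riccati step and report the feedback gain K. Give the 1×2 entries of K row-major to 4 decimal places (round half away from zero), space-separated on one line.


BᵀP = [-5.6250 -1.1250]
S = R + BᵀPB = [1] + [10.1250] = [11.1250]
BᵀPA = [-6.7500 -13.5000]
K = S⁻¹·BᵀPA = [-0.6067 -1.2135]
A−BK = [1.0899 0.1798; -4.9101 0.1798]
AᵀP(A−BK) = [4.9045 0.8090; 0.8090 1.6180]
P' = Q + AᵀP(A−BK) = [21.9045 -11.1910; -11.1910 10.6180]
tr(P') = 32.5225

-0.6067 -1.2135


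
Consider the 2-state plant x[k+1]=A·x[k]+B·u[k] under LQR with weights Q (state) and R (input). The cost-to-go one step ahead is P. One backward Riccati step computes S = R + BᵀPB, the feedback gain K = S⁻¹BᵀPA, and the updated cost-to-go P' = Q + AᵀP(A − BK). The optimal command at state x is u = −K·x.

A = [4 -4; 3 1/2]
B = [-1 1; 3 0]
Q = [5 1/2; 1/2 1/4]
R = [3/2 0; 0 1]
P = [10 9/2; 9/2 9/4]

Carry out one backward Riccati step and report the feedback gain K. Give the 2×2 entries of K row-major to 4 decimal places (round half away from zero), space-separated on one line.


BᵀP = [3.5000 2.2500; 10.0000 4.5000]
S = R + BᵀPB = [3/2 0; 0 1] + [3.2500 3.5000; 3.5000 10.0000] = [4.7500 3.5000; 3.5000 11.0000]
BᵀPA = [20.7500 -12.8750; 53.5000 -37.7500]
K = S⁻¹·BᵀPA = [1.0250 -0.2375; 4.5375 -3.3563]
A−BK = [0.4875 -0.8813; -0.0750 1.2125]
AᵀP(A−BK) = [24.2250 -17.1375; -17.1375 12.8063]
P' = Q + AᵀP(A−BK) = [29.2250 -16.6375; -16.6375 13.0563]
tr(P') = 42.2813

1.0250 -0.2375 4.5375 -3.3563


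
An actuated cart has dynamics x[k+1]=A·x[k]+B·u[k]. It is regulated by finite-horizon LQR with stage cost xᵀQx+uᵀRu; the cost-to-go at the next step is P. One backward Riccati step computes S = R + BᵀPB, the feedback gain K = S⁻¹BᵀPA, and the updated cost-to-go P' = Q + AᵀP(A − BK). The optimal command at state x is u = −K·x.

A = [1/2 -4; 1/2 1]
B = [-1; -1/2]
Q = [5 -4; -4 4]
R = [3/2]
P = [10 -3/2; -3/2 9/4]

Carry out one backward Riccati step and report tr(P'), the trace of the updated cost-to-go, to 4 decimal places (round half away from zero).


BᵀP = [-9.2500 0.3750]
S = R + BᵀPB = [3/2] + [9.0625] = [10.5625]
BᵀPA = [-4.4375 37.3750]
K = S⁻¹·BᵀPA = [-0.4201 3.5385]
A−BK = [0.0799 -0.4615; 0.2899 2.7692]
AᵀP(A−BK) = [0.4482 -0.9231; -0.9231 42.0000]
P' = Q + AᵀP(A−BK) = [5.4482 -4.9231; -4.9231 46.0000]
tr(P') = 51.4482

51.4482


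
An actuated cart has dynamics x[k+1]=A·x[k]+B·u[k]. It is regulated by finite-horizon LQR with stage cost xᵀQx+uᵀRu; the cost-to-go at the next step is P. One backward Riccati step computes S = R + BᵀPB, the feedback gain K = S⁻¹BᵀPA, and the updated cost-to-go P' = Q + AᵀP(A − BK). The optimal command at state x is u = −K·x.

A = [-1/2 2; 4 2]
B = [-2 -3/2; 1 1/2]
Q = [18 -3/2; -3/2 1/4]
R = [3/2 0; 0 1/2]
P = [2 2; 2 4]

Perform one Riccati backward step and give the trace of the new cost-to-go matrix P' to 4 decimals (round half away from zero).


91.7500

BᵀP = [-2.0000 0.0000; -2.0000 -1.0000]
S = R + BᵀPB = [3/2 0; 0 1/2] + [4.0000 3.0000; 3.0000 2.5000] = [5.5000 3.0000; 3.0000 3.0000]
BᵀPA = [1.0000 -4.0000; -3.0000 -6.0000]
K = S⁻¹·BᵀPA = [1.6000 0.8000; -2.6000 -2.8000]
A−BK = [-1.2000 -0.6000; 3.7000 2.6000]
AᵀP(A−BK) = [47.1000 34.8000; 34.8000 26.4000]
P' = Q + AᵀP(A−BK) = [65.1000 33.3000; 33.3000 26.6500]
tr(P') = 91.7500


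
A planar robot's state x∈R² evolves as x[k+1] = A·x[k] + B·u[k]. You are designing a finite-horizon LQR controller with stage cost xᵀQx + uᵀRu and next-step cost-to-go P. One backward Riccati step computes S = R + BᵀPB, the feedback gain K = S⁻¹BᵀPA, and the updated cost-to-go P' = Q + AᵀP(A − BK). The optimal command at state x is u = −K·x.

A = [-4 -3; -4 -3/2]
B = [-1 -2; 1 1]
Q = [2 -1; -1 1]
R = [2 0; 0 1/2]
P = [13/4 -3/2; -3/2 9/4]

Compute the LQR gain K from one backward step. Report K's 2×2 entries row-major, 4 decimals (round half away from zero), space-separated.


BᵀP = [-4.7500 3.7500; -8.0000 5.2500]
S = R + BᵀPB = [2 0; 0 1/2] + [8.5000 13.2500; 13.2500 21.2500] = [10.5000 13.2500; 13.2500 21.7500]
BᵀPA = [4.0000 8.6250; 11.0000 16.1250]
K = S⁻¹·BᵀPA = [-1.1124 -0.4935; 1.1834 1.0420]
A−BK = [-2.7456 -1.4095; -4.0710 -2.0485]
AᵀP(A−BK) = [31.4320 16.0118; 16.0118 8.2664]
P' = Q + AᵀP(A−BK) = [33.4320 15.0118; 15.0118 9.2664]
tr(P') = 42.6984

-1.1124 -0.4935 1.1834 1.0420


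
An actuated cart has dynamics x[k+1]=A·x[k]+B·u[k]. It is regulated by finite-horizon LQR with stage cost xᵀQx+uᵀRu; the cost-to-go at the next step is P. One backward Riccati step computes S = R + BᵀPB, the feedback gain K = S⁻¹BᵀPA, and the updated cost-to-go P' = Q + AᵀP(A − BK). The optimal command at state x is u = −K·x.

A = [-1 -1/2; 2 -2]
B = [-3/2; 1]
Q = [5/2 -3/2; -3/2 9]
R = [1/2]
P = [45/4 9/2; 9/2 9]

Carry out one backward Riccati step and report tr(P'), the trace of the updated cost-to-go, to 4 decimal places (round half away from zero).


75.0674

BᵀP = [-12.3750 2.2500]
S = R + BᵀPB = [1/2] + [20.8125] = [21.3125]
BᵀPA = [16.8750 1.6875]
K = S⁻¹·BᵀPA = [0.7918 0.0792]
A−BK = [0.1877 -0.3812; 1.2082 -2.0792]
AᵀP(A−BK) = [15.8886 -27.2111; -27.2111 47.6789]
P' = Q + AᵀP(A−BK) = [18.3886 -28.7111; -28.7111 56.6789]
tr(P') = 75.0674


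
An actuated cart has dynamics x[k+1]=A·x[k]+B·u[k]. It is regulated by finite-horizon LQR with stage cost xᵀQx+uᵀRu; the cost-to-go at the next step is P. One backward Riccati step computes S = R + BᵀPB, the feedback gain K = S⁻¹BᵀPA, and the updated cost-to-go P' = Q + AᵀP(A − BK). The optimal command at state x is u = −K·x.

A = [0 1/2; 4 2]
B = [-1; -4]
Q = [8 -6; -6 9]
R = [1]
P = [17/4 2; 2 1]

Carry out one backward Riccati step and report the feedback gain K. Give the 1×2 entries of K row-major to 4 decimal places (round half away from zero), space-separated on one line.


-0.6443 -0.4866

BᵀP = [-12.2500 -6.0000]
S = R + BᵀPB = [1] + [36.2500] = [37.2500]
BᵀPA = [-24.0000 -18.1250]
K = S⁻¹·BᵀPA = [-0.6443 -0.4866]
A−BK = [-0.6443 0.0134; 1.4228 0.0537]
AᵀP(A−BK) = [0.5369 0.3221; 0.3221 0.2433]
P' = Q + AᵀP(A−BK) = [8.5369 -5.6779; -5.6779 9.2433]
tr(P') = 17.7802


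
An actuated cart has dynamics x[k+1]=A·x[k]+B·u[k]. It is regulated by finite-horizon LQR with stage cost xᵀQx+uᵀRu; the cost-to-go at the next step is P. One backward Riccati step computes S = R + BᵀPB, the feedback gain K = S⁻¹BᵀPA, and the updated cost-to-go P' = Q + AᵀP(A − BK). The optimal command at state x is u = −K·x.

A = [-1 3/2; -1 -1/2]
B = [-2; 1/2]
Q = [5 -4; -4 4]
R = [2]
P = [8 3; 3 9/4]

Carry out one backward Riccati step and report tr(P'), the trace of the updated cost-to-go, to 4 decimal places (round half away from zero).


BᵀP = [-14.5000 -4.8750]
S = R + BᵀPB = [2] + [26.5625] = [28.5625]
BᵀPA = [19.3750 -19.3125]
K = S⁻¹·BᵀPA = [0.6783 -0.6761]
A−BK = [0.3567 0.1477; -1.3392 -0.1619]
AᵀP(A−BK) = [3.1072 -0.7746; -0.7746 1.0044]
P' = Q + AᵀP(A−BK) = [8.1072 -4.7746; -4.7746 5.0044]
tr(P') = 13.1116

13.1116


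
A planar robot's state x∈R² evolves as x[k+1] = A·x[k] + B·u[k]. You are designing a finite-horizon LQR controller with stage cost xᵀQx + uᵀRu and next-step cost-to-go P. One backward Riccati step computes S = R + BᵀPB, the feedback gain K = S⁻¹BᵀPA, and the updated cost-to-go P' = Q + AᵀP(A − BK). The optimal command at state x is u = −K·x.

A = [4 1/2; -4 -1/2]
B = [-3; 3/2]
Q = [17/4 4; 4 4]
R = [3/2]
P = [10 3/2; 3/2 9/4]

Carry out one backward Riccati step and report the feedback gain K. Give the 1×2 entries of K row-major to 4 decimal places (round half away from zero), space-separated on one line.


-1.2822 -0.1603

BᵀP = [-27.7500 -1.1250]
S = R + BᵀPB = [3/2] + [81.5625] = [83.0625]
BᵀPA = [-106.5000 -13.3125]
K = S⁻¹·BᵀPA = [-1.2822 -0.1603]
A−BK = [0.1535 0.0192; -2.0767 -0.2596]
AᵀP(A−BK) = [11.4492 1.4312; 1.4312 0.1789]
P' = Q + AᵀP(A−BK) = [15.6992 5.4312; 5.4312 4.1789]
tr(P') = 19.8781


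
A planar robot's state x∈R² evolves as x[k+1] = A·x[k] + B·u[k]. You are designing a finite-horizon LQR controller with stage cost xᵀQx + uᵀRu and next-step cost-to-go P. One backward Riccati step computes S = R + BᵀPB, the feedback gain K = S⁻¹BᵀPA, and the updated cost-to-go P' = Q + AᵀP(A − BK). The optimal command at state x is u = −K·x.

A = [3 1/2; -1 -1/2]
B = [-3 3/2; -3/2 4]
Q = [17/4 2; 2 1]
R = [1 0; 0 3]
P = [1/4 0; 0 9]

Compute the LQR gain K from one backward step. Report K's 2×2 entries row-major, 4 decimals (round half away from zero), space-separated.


BᵀP = [-0.7500 -13.5000; 0.3750 36.0000]
S = R + BᵀPB = [1 0; 0 3] + [22.5000 -55.1250; -55.1250 144.5625] = [23.5000 -55.1250; -55.1250 147.5625]
BᵀPA = [11.2500 6.3750; -34.8750 -17.8125]
K = S⁻¹·BᵀPA = [-0.6117 -0.0961; -0.4649 -0.1566]
A−BK = [1.8621 0.4467; -0.0581 -0.0177]
AᵀP(A−BK) = [1.9198 0.4944; 0.4944 0.1355]
P' = Q + AᵀP(A−BK) = [6.1698 2.4944; 2.4944 1.1355]
tr(P') = 7.3053

-0.6117 -0.0961 -0.4649 -0.1566


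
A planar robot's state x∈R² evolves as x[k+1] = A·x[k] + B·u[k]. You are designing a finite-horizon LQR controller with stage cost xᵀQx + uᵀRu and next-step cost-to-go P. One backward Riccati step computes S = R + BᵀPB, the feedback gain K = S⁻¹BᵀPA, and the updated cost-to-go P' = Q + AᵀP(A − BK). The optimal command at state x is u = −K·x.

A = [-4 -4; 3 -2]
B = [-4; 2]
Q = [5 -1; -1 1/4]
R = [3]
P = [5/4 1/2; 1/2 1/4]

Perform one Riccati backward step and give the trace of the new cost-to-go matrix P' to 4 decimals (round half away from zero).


13.6719

BᵀP = [-4.0000 -1.5000]
S = R + BᵀPB = [3] + [13.0000] = [16.0000]
BᵀPA = [11.5000 19.0000]
K = S⁻¹·BᵀPA = [0.7188 1.1875]
A−BK = [-1.1250 0.7500; 1.5625 -4.3750]
AᵀP(A−BK) = [1.9844 2.8438; 2.8438 6.4375]
P' = Q + AᵀP(A−BK) = [6.9844 1.8438; 1.8438 6.6875]
tr(P') = 13.6719


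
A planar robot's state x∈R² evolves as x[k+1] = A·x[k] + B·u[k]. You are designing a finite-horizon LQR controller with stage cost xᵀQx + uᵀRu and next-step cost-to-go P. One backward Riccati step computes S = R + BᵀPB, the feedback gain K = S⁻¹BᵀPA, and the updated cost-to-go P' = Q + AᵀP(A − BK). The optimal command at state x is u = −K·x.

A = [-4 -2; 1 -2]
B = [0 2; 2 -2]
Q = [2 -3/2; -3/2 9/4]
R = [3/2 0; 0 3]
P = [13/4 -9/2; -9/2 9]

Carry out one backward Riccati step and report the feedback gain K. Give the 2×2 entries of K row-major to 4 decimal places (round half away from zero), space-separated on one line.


BᵀP = [-9.0000 18.0000; 15.5000 -27.0000]
S = R + BᵀPB = [3/2 0; 0 3] + [36.0000 -54.0000; -54.0000 85.0000] = [37.5000 -54.0000; -54.0000 88.0000]
BᵀPA = [54.0000 -18.0000; -89.0000 23.0000]
K = S⁻¹·BᵀPA = [-0.1406 -0.8906; -1.0977 -0.2852]
A−BK = [-1.8047 -1.4297; -0.9141 -0.7891]
AᵀP(A−BK) = [6.9023 3.7148; 3.7148 3.5273]
P' = Q + AᵀP(A−BK) = [8.9023 2.2148; 2.2148 5.7773]
tr(P') = 14.6797

-0.1406 -0.8906 -1.0977 -0.2852


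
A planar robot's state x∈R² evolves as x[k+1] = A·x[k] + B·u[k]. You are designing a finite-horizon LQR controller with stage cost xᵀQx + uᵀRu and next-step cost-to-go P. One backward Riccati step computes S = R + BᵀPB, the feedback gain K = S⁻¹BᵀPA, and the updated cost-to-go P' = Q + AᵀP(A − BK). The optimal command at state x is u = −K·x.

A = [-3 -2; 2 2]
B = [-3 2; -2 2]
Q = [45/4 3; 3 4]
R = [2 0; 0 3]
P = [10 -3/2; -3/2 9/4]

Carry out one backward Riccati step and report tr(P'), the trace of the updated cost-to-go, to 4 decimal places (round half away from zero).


BᵀP = [-27.0000 0.0000; 17.0000 1.5000]
S = R + BᵀPB = [2 0; 0 3] + [81.0000 -54.0000; -54.0000 37.0000] = [83.0000 -54.0000; -54.0000 40.0000]
BᵀPA = [81.0000 54.0000; -48.0000 -31.0000]
K = S⁻¹·BᵀPA = [1.6040 1.2030; 0.9653 0.8490]
A−BK = [-0.1188 -0.0891; 3.2772 2.7079]
AᵀP(A−BK) = [33.4158 27.3119; 27.3119 22.3589]
P' = Q + AᵀP(A−BK) = [44.6658 30.3119; 30.3119 26.3589]
tr(P') = 71.0248

71.0248


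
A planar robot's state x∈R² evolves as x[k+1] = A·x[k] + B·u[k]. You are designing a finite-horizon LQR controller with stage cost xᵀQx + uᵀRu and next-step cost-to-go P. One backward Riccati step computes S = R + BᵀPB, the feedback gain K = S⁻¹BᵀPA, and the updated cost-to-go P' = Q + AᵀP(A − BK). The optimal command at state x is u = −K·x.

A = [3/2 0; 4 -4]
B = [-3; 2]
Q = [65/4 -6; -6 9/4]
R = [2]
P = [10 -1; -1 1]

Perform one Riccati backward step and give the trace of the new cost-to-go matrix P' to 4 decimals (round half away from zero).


50.0370

BᵀP = [-32.0000 5.0000]
S = R + BᵀPB = [2] + [106.0000] = [108.0000]
BᵀPA = [-28.0000 -20.0000]
K = S⁻¹·BᵀPA = [-0.2593 -0.1852]
A−BK = [0.7222 -0.5556; 4.5185 -3.6296]
AᵀP(A−BK) = [19.2407 -15.1852; -15.1852 12.2963]
P' = Q + AᵀP(A−BK) = [35.4907 -21.1852; -21.1852 14.5463]
tr(P') = 50.0370


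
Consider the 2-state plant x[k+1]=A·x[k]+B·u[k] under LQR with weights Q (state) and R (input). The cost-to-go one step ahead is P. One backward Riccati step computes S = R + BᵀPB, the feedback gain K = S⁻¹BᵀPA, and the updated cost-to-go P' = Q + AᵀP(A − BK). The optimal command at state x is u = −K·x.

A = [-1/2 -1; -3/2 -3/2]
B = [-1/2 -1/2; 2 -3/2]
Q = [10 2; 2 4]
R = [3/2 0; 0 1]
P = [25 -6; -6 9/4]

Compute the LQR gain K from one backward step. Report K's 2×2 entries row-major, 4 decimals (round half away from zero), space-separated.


BᵀP = [-24.5000 7.5000; -3.5000 -0.3750]
S = R + BᵀPB = [3/2 0; 0 1] + [27.2500 1.0000; 1.0000 2.3125] = [28.7500 1.0000; 1.0000 3.3125]
BᵀPA = [1.0000 13.2500; 2.3125 4.0625]
K = S⁻¹·BᵀPA = [0.0106 0.4226; 0.6949 1.0988]
A−BK = [-0.1472 -0.2393; -0.4789 -0.6971]
AᵀP(A−BK) = [0.6949 1.0988; 1.0988 1.9984]
P' = Q + AᵀP(A−BK) = [10.6949 3.0988; 3.0988 5.9984]
tr(P') = 16.6933

0.0106 0.4226 0.6949 1.0988


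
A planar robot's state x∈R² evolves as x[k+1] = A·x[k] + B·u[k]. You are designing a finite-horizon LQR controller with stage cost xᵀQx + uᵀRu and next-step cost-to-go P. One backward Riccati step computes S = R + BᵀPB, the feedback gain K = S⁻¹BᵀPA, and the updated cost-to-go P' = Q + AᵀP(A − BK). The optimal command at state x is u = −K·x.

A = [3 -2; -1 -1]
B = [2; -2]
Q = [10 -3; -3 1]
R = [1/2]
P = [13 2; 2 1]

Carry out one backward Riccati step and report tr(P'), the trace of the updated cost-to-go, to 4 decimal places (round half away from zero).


24.6173

BᵀP = [22.0000 2.0000]
S = R + BᵀPB = [1/2] + [40.0000] = [40.5000]
BᵀPA = [64.0000 -46.0000]
K = S⁻¹·BᵀPA = [1.5802 -1.1358]
A−BK = [-0.1605 0.2716; 2.1605 -3.2716]
AᵀP(A−BK) = [4.8642 -6.3086; -6.3086 8.7531]
P' = Q + AᵀP(A−BK) = [14.8642 -9.3086; -9.3086 9.7531]
tr(P') = 24.6173


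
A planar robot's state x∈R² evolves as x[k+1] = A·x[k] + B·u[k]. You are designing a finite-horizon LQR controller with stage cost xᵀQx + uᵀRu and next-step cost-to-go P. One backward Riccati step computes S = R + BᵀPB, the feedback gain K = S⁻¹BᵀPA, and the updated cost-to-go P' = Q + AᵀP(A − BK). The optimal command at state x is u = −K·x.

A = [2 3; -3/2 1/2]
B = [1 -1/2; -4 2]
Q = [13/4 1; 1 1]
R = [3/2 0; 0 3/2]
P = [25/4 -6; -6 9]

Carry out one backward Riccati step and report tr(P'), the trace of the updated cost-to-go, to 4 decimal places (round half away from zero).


25.1361

BᵀP = [30.2500 -42.0000; -15.1250 21.0000]
S = R + BᵀPB = [3/2 0; 0 3/2] + [198.2500 -99.1250; -99.1250 49.5625] = [199.7500 -99.1250; -99.1250 51.0625]
BᵀPA = [123.5000 69.7500; -61.7500 -34.8750]
K = S⁻¹·BᵀPA = [0.4954 0.2798; -0.2477 -0.1399]
A−BK = [1.3808 2.6503; 0.9768 1.8988]
AᵀP(A−BK) = [4.7785 8.5606; 8.5606 16.1076]
P' = Q + AᵀP(A−BK) = [8.0285 9.5606; 9.5606 17.1076]
tr(P') = 25.1361


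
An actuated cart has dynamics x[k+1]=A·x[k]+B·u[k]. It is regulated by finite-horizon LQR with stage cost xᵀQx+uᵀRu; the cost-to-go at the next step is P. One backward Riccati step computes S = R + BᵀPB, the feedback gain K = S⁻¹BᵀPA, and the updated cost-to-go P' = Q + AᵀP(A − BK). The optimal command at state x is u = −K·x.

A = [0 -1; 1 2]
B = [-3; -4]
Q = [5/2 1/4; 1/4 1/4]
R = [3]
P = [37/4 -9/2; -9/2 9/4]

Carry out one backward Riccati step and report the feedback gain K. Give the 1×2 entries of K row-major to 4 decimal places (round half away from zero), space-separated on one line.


0.3158 1.3158

BᵀP = [-9.7500 4.5000]
S = R + BᵀPB = [3] + [11.2500] = [14.2500]
BᵀPA = [4.5000 18.7500]
K = S⁻¹·BᵀPA = [0.3158 1.3158]
A−BK = [0.9474 2.9474; 2.2632 7.2632]
AᵀP(A−BK) = [0.8289 3.0789; 3.0789 11.5789]
P' = Q + AᵀP(A−BK) = [3.3289 3.3289; 3.3289 11.8289]
tr(P') = 15.1579


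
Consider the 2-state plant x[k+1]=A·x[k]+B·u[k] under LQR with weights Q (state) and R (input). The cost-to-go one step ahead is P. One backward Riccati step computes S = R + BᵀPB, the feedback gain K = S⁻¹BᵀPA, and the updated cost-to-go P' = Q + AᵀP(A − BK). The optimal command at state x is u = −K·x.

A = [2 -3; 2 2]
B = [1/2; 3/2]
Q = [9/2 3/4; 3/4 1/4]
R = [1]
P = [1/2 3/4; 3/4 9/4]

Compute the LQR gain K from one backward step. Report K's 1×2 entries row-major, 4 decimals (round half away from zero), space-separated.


1.4017 0.4615

BᵀP = [1.3750 3.7500]
S = R + BᵀPB = [1] + [6.3125] = [7.3125]
BᵀPA = [10.2500 3.3750]
K = S⁻¹·BᵀPA = [1.4017 0.4615]
A−BK = [1.2991 -3.2308; -0.1026 1.3077]
AᵀP(A−BK) = [2.6325 -0.2308; -0.2308 2.9423]
P' = Q + AᵀP(A−BK) = [7.1325 0.5192; 0.5192 3.1923]
tr(P') = 10.3248


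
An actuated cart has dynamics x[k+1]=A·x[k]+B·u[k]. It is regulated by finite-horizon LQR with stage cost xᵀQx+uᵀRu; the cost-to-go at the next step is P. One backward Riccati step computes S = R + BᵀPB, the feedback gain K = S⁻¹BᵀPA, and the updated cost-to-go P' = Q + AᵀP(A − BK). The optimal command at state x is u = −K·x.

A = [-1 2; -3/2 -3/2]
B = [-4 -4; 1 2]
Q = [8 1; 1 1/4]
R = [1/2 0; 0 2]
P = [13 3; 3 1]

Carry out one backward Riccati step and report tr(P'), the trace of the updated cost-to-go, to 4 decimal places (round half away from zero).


BᵀP = [-49.0000 -11.0000; -46.0000 -10.0000]
S = R + BᵀPB = [1/2 0; 0 2] + [185.0000 174.0000; 174.0000 164.0000] = [185.5000 174.0000; 174.0000 166.0000]
BᵀPA = [65.5000 -81.5000; 61.0000 -77.0000]
K = S⁻¹·BᵀPA = [0.5010 -0.2534; -0.1576 -0.1983]
A−BK = [0.3733 0.1934; -1.6857 -0.8501]
AᵀP(A−BK) = [1.0527 0.4405; 0.4405 0.3332]
P' = Q + AᵀP(A−BK) = [9.0527 1.4405; 1.4405 0.5832]
tr(P') = 9.6359

9.6359


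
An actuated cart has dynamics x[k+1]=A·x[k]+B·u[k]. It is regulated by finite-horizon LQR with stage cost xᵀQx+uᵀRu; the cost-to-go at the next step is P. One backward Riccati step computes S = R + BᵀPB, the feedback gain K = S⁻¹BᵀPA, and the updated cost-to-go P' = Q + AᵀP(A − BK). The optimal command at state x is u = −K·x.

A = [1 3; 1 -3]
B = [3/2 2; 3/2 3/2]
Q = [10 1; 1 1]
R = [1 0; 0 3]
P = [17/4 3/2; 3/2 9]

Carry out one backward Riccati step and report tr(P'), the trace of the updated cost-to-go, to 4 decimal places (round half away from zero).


BᵀP = [8.6250 15.7500; 10.7500 16.5000]
S = R + BᵀPB = [1 0; 0 3] + [36.5625 40.8750; 40.8750 46.2500] = [37.5625 40.8750; 40.8750 49.2500]
BᵀPA = [24.3750 -21.3750; 27.2500 -17.2500]
K = S⁻¹·BᵀPA = [0.4834 -1.9400; 0.1521 1.2599]
A−BK = [-0.0293 3.3903; 0.0467 -1.9798]
AᵀP(A−BK) = [0.3223 -1.2933; -1.2933 72.5148]
P' = Q + AᵀP(A−BK) = [10.3223 -0.2933; -0.2933 73.5148]
tr(P') = 83.8371

83.8371


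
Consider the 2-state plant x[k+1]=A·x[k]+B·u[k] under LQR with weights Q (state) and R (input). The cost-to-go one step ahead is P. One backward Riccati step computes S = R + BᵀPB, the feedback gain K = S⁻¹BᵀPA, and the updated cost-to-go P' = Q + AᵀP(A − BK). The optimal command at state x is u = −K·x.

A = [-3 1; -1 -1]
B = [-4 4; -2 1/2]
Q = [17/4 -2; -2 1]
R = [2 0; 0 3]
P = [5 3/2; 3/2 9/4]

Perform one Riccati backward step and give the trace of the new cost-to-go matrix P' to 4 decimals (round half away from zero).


7.5299

BᵀP = [-23.0000 -10.5000; 20.7500 7.1250]
S = R + BᵀPB = [2 0; 0 3] + [113.0000 -97.2500; -97.2500 86.5625] = [115.0000 -97.2500; -97.2500 89.5625]
BᵀPA = [79.5000 -12.5000; -69.3750 13.6250]
K = S⁻¹·BᵀPA = [0.4435 0.2440; -0.2930 0.4171]
A−BK = [-0.0539 0.3077; 0.0335 -0.7205]
AᵀP(A−BK) = [0.6626 -0.2137; -0.2137 1.6173]
P' = Q + AᵀP(A−BK) = [4.9126 -2.2137; -2.2137 2.6173]
tr(P') = 7.5299


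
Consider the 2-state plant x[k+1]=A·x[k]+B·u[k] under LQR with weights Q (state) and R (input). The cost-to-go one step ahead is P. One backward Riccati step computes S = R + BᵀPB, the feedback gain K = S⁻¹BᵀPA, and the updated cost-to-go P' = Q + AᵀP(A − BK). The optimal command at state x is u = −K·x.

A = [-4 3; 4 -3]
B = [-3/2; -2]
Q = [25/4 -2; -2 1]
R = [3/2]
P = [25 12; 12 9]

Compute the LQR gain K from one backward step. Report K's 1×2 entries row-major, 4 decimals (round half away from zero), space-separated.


BᵀP = [-61.5000 -36.0000]
S = R + BᵀPB = [3/2] + [164.2500] = [165.7500]
BᵀPA = [102.0000 -76.5000]
K = S⁻¹·BᵀPA = [0.6154 -0.4615]
A−BK = [-3.0769 2.3077; 5.2308 -3.9231]
AᵀP(A−BK) = [97.2308 -72.9231; -72.9231 54.6923]
P' = Q + AᵀP(A−BK) = [103.4808 -74.9231; -74.9231 55.6923]
tr(P') = 159.1731

0.6154 -0.4615


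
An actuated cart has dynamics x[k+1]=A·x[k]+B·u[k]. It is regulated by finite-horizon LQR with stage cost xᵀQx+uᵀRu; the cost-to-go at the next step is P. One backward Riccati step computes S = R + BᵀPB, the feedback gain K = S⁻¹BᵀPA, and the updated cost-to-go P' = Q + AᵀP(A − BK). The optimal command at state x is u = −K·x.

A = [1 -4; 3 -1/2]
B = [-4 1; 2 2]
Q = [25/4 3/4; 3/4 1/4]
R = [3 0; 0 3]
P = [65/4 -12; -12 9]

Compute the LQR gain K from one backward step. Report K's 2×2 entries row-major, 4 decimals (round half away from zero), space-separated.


0.2043 0.6651 0.2021 -0.0824

BᵀP = [-89.0000 66.0000; -7.7500 6.0000]
S = R + BᵀPB = [3 0; 0 3] + [488.0000 43.0000; 43.0000 4.2500] = [491.0000 43.0000; 43.0000 7.2500]
BᵀPA = [109.0000 323.0000; 10.2500 28.0000]
K = S⁻¹·BᵀPA = [0.2043 0.6651; 0.2021 -0.0824]
A−BK = [1.6151 -1.2573; 2.1872 -1.6653]
AᵀP(A−BK) = [0.9101 -0.1466; -0.1466 1.7436]
P' = Q + AᵀP(A−BK) = [7.1601 0.6034; 0.6034 1.9936]
tr(P') = 9.1538


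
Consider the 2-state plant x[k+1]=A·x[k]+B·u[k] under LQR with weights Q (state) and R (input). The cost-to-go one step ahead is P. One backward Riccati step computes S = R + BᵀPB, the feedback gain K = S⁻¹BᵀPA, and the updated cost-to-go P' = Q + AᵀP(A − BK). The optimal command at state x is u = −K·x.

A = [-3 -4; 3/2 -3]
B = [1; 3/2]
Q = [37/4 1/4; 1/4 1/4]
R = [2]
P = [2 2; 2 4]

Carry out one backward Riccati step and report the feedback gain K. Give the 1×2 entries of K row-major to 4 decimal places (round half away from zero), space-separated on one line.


BᵀP = [5.0000 8.0000]
S = R + BᵀPB = [2] + [17.0000] = [19.0000]
BᵀPA = [-3.0000 -44.0000]
K = S⁻¹·BᵀPA = [-0.1579 -2.3158]
A−BK = [-2.8421 -1.6842; 1.7368 0.4737]
AᵀP(A−BK) = [8.5263 5.0526; 5.0526 14.1053]
P' = Q + AᵀP(A−BK) = [17.7763 5.3026; 5.3026 14.3553]
tr(P') = 32.1316

-0.1579 -2.3158


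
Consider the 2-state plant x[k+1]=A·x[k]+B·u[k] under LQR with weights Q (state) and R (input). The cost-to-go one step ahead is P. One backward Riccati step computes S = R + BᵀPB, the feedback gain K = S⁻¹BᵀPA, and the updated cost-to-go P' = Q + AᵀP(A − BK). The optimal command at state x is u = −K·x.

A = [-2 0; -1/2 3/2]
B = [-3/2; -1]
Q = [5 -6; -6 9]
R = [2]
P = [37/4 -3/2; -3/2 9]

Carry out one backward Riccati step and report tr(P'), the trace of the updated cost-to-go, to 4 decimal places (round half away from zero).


37.7849

BᵀP = [-12.3750 -6.7500]
S = R + BᵀPB = [2] + [25.3125] = [27.3125]
BᵀPA = [28.1250 -10.1250]
K = S⁻¹·BᵀPA = [1.0297 -0.3707]
A−BK = [-0.4554 -0.5561; 0.5297 1.1293]
AᵀP(A−BK) = [7.2883 8.1762; 8.1762 16.4966]
P' = Q + AᵀP(A−BK) = [12.2883 2.1762; 2.1762 25.4966]
tr(P') = 37.7849


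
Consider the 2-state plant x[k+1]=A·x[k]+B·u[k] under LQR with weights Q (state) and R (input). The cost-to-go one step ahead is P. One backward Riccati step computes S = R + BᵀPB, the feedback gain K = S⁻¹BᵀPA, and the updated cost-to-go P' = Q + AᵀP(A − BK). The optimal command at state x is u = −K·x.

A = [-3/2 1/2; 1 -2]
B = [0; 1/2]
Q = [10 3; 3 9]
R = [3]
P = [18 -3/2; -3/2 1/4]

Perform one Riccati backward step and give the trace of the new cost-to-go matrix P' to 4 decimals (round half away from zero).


BᵀP = [-0.7500 0.1250]
S = R + BᵀPB = [3] + [0.0625] = [3.0625]
BᵀPA = [1.2500 -0.6250]
K = S⁻¹·BᵀPA = [0.4082 -0.2041]
A−BK = [-1.5000 0.5000; 0.7959 -1.8980]
AᵀP(A−BK) = [44.7398 -18.9949; -18.9949 8.3724]
P' = Q + AᵀP(A−BK) = [54.7398 -15.9949; -15.9949 17.3724]
tr(P') = 72.1122

72.1122


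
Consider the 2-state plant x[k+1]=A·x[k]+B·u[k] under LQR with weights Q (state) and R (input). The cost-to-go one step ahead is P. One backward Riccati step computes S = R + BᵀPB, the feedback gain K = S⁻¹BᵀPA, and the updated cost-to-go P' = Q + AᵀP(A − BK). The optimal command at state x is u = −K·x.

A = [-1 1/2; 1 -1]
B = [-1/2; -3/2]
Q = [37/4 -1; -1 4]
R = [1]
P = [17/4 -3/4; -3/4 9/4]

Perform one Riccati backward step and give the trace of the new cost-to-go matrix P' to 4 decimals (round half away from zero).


BᵀP = [-1.0000 -3.0000]
S = R + BᵀPB = [1] + [5.0000] = [6.0000]
BᵀPA = [-2.0000 2.5000]
K = S⁻¹·BᵀPA = [-0.3333 0.4167]
A−BK = [-1.1667 0.7083; 0.5000 -0.3750]
AᵀP(A−BK) = [7.3333 -4.6667; -4.6667 3.0208]
P' = Q + AᵀP(A−BK) = [16.5833 -5.6667; -5.6667 7.0208]
tr(P') = 23.6042

23.6042


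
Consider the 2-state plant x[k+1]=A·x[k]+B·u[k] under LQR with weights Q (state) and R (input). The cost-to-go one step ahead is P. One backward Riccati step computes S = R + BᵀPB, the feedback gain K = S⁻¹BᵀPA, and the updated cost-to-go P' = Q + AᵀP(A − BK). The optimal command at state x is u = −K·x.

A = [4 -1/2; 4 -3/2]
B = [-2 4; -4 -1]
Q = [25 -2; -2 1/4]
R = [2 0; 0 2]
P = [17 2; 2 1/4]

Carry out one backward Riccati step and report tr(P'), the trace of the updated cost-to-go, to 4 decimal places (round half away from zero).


BᵀP = [-42.0000 -5.0000; 66.0000 7.7500]
S = R + BᵀPB = [2 0; 0 2] + [104.0000 -163.0000; -163.0000 256.2500] = [106.0000 -163.0000; -163.0000 258.2500]
BᵀPA = [-188.0000 28.5000; 295.0000 -44.6250]
K = S⁻¹·BᵀPA = [-0.5785 0.1071; 0.7772 -0.1052]
A−BK = [-0.2657 0.1350; 2.4631 -1.1769]
AᵀP(A−BK) = [1.9764 -0.3315; -0.3315 0.0656]
P' = Q + AᵀP(A−BK) = [26.9764 -2.3315; -2.3315 0.3156]
tr(P') = 27.2921

27.2921


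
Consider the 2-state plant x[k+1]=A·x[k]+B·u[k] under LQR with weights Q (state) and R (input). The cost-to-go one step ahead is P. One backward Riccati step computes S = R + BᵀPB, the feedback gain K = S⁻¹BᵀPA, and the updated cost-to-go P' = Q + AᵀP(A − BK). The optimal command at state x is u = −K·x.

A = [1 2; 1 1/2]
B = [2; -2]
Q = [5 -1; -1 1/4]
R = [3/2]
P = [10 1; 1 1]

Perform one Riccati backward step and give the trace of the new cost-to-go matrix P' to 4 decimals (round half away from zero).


17.3000

BᵀP = [18.0000 0.0000]
S = R + BᵀPB = [3/2] + [36.0000] = [37.5000]
BᵀPA = [18.0000 36.0000]
K = S⁻¹·BᵀPA = [0.4800 0.9600]
A−BK = [0.0400 0.0800; 1.9600 2.4200]
AᵀP(A−BK) = [4.3600 5.7200; 5.7200 7.6900]
P' = Q + AᵀP(A−BK) = [9.3600 4.7200; 4.7200 7.9400]
tr(P') = 17.3000


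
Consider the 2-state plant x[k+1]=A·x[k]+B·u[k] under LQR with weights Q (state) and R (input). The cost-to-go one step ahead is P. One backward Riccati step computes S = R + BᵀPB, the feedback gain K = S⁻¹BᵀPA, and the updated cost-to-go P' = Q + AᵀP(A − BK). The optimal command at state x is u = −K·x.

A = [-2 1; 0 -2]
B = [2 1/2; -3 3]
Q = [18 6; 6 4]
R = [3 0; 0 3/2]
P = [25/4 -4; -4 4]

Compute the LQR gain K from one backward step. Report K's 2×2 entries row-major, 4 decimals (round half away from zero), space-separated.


BᵀP = [24.5000 -20.0000; -8.8750 10.0000]
S = R + BᵀPB = [3 0; 0 3/2] + [109.0000 -47.7500; -47.7500 25.5625] = [112.0000 -47.7500; -47.7500 27.0625]
BᵀPA = [-49.0000 64.5000; 17.7500 -28.8750]
K = S⁻¹·BᵀPA = [-0.6372 0.4884; -0.4684 -0.2052]
A−BK = [-0.4914 0.1258; -0.5064 0.0809]
AᵀP(A−BK) = [2.0914 -0.9258; -0.9258 0.8225]
P' = Q + AᵀP(A−BK) = [20.0914 5.0742; 5.0742 4.8225]
tr(P') = 24.9139

-0.6372 0.4884 -0.4684 -0.2052


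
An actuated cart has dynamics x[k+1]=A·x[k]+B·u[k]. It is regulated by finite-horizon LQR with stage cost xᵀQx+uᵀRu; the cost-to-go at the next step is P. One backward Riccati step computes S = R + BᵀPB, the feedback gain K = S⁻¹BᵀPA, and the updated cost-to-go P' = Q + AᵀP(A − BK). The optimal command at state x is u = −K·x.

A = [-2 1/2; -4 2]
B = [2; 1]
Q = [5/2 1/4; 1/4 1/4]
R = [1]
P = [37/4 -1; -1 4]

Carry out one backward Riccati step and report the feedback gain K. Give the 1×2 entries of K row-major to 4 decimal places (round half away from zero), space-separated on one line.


BᵀP = [17.5000 2.0000]
S = R + BᵀPB = [1] + [37.0000] = [38.0000]
BᵀPA = [-43.0000 12.7500]
K = S⁻¹·BᵀPA = [-1.1316 0.3355]
A−BK = [0.2632 -0.1711; -2.8684 1.6645]
AᵀP(A−BK) = [36.3421 -20.8224; -20.8224 12.0345]
P' = Q + AᵀP(A−BK) = [38.8421 -20.5724; -20.5724 12.2845]
tr(P') = 51.1266

-1.1316 0.3355


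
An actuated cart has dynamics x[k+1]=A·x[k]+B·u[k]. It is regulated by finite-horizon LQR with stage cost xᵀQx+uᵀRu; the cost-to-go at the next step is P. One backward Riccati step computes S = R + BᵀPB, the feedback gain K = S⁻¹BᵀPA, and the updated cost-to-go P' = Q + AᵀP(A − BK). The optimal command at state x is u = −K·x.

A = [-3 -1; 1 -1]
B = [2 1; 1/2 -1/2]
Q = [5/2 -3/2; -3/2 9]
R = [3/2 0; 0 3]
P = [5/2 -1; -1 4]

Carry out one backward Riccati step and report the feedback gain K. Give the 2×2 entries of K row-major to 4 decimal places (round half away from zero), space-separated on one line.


BᵀP = [4.5000 0.0000; 3.0000 -3.0000]
S = R + BᵀPB = [3/2 0; 0 3] + [9.0000 4.5000; 4.5000 4.5000] = [10.5000 4.5000; 4.5000 7.5000]
BᵀPA = [-13.5000 -4.5000; -12.0000 0.0000]
K = S⁻¹·BᵀPA = [-0.8077 -0.5769; -1.1154 0.3462]
A−BK = [-0.2692 -0.1923; 0.8462 -0.5385]
AᵀP(A−BK) = [8.2115 -2.1346; -2.1346 1.9038]
P' = Q + AᵀP(A−BK) = [10.7115 -3.6346; -3.6346 10.9038]
tr(P') = 21.6154

-0.8077 -0.5769 -1.1154 0.3462


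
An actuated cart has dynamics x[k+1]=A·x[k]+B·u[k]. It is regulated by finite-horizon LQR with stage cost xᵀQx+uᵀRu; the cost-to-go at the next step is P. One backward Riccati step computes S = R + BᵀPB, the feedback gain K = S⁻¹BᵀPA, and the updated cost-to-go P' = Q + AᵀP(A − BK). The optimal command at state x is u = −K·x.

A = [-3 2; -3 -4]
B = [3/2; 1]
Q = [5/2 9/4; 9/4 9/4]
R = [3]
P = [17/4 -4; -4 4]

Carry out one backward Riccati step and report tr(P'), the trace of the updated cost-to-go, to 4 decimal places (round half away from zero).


116.0925

BᵀP = [2.3750 -2.0000]
S = R + BᵀPB = [3] + [1.5625] = [4.5625]
BᵀPA = [-1.1250 12.7500]
K = S⁻¹·BᵀPA = [-0.2466 2.7945]
A−BK = [-2.6301 -2.1918; -2.7534 -6.7945]
AᵀP(A−BK) = [1.9726 1.6438; 1.6438 109.3699]
P' = Q + AᵀP(A−BK) = [4.4726 3.8938; 3.8938 111.6199]
tr(P') = 116.0925


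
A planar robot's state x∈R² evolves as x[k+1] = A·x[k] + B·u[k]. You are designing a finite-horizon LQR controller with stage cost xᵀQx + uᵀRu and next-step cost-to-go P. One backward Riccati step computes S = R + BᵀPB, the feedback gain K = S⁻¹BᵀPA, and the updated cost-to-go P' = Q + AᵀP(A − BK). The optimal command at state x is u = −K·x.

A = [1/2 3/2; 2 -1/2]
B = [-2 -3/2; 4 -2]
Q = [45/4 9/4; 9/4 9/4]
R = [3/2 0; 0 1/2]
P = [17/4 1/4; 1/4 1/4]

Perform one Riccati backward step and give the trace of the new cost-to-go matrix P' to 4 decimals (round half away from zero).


14.0218

BᵀP = [-7.5000 0.5000; -6.8750 -0.8750]
S = R + BᵀPB = [3/2 0; 0 1/2] + [17.0000 10.2500; 10.2500 12.0625] = [18.5000 10.2500; 10.2500 12.5625]
BᵀPA = [-2.7500 -11.5000; -5.1875 -9.8750]
K = S⁻¹·BᵀPA = [0.1463 -0.3396; -0.5323 -0.5090]
A−BK = [-0.0059 0.0573; 0.3504 -0.1594]
AᵀP(A−BK) = [0.2036 0.0508; 0.0508 0.3183]
P' = Q + AᵀP(A−BK) = [11.4536 2.3008; 2.3008 2.5683]
tr(P') = 14.0218


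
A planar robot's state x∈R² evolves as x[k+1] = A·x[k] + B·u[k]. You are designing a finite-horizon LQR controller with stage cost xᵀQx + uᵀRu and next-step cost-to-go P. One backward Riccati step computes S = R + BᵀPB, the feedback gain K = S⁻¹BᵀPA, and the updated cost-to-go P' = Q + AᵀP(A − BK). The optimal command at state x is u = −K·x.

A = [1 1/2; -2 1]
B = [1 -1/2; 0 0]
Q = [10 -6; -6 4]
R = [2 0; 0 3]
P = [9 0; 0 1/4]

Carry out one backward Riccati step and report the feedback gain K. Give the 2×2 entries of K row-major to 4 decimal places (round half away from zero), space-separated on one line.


0.7200 0.3600 -0.2400 -0.1200

BᵀP = [9.0000 0.0000; -4.5000 0.0000]
S = R + BᵀPB = [2 0; 0 3] + [9.0000 -4.5000; -4.5000 2.2500] = [11.0000 -4.5000; -4.5000 5.2500]
BᵀPA = [9.0000 4.5000; -4.5000 -2.2500]
K = S⁻¹·BᵀPA = [0.7200 0.3600; -0.2400 -0.1200]
A−BK = [0.1600 0.0800; -2.0000 1.0000]
AᵀP(A−BK) = [2.4400 0.2200; 0.2200 0.6100]
P' = Q + AᵀP(A−BK) = [12.4400 -5.7800; -5.7800 4.6100]
tr(P') = 17.0500


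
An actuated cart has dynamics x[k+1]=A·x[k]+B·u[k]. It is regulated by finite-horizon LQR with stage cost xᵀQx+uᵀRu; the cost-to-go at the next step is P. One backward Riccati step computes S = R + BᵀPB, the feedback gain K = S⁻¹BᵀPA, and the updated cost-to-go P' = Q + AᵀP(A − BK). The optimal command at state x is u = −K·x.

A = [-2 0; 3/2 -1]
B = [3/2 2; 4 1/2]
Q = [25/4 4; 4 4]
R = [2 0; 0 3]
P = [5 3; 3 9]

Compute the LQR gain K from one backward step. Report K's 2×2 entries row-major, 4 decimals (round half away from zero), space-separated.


0.4387 -0.2545 -1.0638 0.1465

BᵀP = [19.5000 40.5000; 11.5000 10.5000]
S = R + BᵀPB = [2 0; 0 3] + [191.2500 59.2500; 59.2500 28.2500] = [193.2500 59.2500; 59.2500 31.2500]
BᵀPA = [21.7500 -40.5000; -7.2500 -10.5000]
K = S⁻¹·BᵀPA = [0.4387 -0.2545; -1.0638 0.1465]
A−BK = [-0.5305 0.0887; 0.2771 -0.0553]
AᵀP(A−BK) = [4.9959 -0.9023; -0.9023 0.2314]
P' = Q + AᵀP(A−BK) = [11.2459 3.0977; 3.0977 4.2314]
tr(P') = 15.4773


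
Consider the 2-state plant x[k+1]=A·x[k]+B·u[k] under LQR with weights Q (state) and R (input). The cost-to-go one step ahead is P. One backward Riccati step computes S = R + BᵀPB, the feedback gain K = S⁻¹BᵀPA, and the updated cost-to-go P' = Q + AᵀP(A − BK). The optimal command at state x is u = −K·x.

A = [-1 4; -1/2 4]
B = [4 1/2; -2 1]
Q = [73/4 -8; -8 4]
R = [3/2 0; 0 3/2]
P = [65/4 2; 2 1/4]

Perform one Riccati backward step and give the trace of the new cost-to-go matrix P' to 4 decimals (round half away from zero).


BᵀP = [61.0000 7.5000; 10.1250 1.2500]
S = R + BᵀPB = [3/2 0; 0 3/2] + [229.0000 38.0000; 38.0000 6.3125] = [230.5000 38.0000; 38.0000 7.8125]
BᵀPA = [-64.7500 274.0000; -10.7500 45.5000]
K = S⁻¹·BᵀPA = [-0.2729 1.1537; -0.0487 0.2123]
A−BK = [0.1159 -0.7210; -0.9971 6.0951]
AᵀP(A−BK) = [0.1198 -0.5144; -0.5144 2.2209]
P' = Q + AᵀP(A−BK) = [18.3698 -8.5144; -8.5144 6.2209]
tr(P') = 24.5907

24.5907


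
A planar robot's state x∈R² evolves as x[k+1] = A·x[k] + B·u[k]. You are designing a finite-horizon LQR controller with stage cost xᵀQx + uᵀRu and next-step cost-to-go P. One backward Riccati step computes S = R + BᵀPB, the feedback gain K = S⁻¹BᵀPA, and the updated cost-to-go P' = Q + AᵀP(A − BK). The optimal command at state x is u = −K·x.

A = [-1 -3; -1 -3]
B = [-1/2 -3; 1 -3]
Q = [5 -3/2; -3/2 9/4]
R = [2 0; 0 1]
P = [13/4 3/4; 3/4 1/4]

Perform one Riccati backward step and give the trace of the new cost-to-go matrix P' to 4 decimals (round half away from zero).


8.3347

BᵀP = [-0.8750 -0.1250; -12.0000 -3.0000]
S = R + BᵀPB = [2 0; 0 1] + [0.3125 3.0000; 3.0000 45.0000] = [2.3125 3.0000; 3.0000 46.0000]
BᵀPA = [1.0000 3.0000; 15.0000 45.0000]
K = S⁻¹·BᵀPA = [0.0103 0.0308; 0.3254 0.9763]
A−BK = [-0.0186 -0.0558; -0.0340 -0.1021]
AᵀP(A−BK) = [0.1085 0.3254; 0.3254 0.9763]
P' = Q + AᵀP(A−BK) = [5.1085 -1.1746; -1.1746 3.2263]
tr(P') = 8.3347


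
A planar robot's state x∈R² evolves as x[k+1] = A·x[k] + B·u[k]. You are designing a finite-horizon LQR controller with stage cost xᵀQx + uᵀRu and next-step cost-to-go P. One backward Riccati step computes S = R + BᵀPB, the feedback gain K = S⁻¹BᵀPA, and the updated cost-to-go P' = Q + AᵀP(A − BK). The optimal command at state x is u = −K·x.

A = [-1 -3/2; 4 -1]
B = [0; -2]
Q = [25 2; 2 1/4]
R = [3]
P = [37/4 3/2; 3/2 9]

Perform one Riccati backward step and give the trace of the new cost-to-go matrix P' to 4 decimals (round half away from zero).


BᵀP = [-3.0000 -18.0000]
S = R + BᵀPB = [3] + [36.0000] = [39.0000]
BᵀPA = [-69.0000 22.5000]
K = S⁻¹·BᵀPA = [-1.7692 0.5769]
A−BK = [-1.0000 -1.5000; 0.4615 0.1538]
AᵀP(A−BK) = [19.1731 10.1827; 10.1827 21.3317]
P' = Q + AᵀP(A−BK) = [44.1731 12.1827; 12.1827 21.5817]
tr(P') = 65.7548

65.7548
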